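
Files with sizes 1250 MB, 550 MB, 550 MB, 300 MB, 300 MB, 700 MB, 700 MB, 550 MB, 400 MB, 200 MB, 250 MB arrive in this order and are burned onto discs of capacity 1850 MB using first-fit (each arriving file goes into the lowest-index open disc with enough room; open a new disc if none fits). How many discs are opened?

  1250 → disc 1 (new)  [load 1250/1850]
  550 → disc 1  [load 1800/1850]
  550 → disc 2 (new)  [load 550/1850]
  300 → disc 2  [load 850/1850]
  300 → disc 2  [load 1150/1850]
  700 → disc 2  [load 1850/1850]
  700 → disc 3 (new)  [load 700/1850]
  550 → disc 3  [load 1250/1850]
  400 → disc 3  [load 1650/1850]
  200 → disc 3  [load 1850/1850]
  250 → disc 4 (new)  [load 250/1850]
4 discs opened.

4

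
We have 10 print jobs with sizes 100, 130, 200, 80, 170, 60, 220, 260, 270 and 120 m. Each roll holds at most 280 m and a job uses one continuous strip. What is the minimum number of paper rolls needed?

Total = 270 + 260 + 220 + 200 + 170 + 130 + 120 + 100 + 80 + 60 = 1610 m.
Lower bound: ⌈1610/280⌉ = 6 paper rolls.
A packing using 6 paper rolls:
  roll 1: 270 = 270
  roll 2: 260 = 260
  roll 3: 220 + 60 = 280
  roll 4: 200 + 80 = 280
  roll 5: 170 + 100 = 270
  roll 6: 130 + 120 = 250
This matches the lower bound, so 6 is optimal.

6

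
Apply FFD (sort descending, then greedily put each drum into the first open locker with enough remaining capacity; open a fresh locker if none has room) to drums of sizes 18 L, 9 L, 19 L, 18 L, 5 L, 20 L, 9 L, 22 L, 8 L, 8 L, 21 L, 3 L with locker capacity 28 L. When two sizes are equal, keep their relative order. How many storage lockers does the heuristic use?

6

Sorted descending: 22, 21, 20, 19, 18, 18, 9, 9, 8, 8, 5, 3.
  22 → locker 1 (new)  [load 22/28]
  21 → locker 2 (new)  [load 21/28]
  20 → locker 3 (new)  [load 20/28]
  19 → locker 4 (new)  [load 19/28]
  18 → locker 5 (new)  [load 18/28]
  18 → locker 6 (new)  [load 18/28]
  9 → locker 4  [load 28/28]
  9 → locker 5  [load 27/28]
  8 → locker 3  [load 28/28]
  8 → locker 6  [load 26/28]
  5 → locker 1  [load 27/28]
  3 → locker 2  [load 24/28]
6 storage lockers opened.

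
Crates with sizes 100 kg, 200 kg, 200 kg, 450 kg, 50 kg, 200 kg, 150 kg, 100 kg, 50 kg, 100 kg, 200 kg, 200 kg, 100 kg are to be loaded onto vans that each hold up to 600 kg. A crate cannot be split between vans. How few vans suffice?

4

Total = 450 + 200 + 200 + 200 + 200 + 200 + 150 + 100 + 100 + 100 + 100 + 50 + 50 = 2100 kg.
Lower bound: ⌈2100/600⌉ = 4 vans.
A packing using 4 vans:
  van 1: 450 + 150 = 600
  van 2: 200 + 200 + 200 = 600
  van 3: 200 + 200 + 100 + 100 = 600
  van 4: 100 + 100 + 50 + 50 = 300
This matches the lower bound, so 4 is optimal.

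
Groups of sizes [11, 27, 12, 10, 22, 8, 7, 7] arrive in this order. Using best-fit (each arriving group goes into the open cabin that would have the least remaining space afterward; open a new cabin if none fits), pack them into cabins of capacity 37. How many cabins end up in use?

3

  11 → cabin 1 (new)  [load 11/37]
  27 → cabin 2 (new)  [load 27/37]
  12 → cabin 1  [load 23/37]
  10 → cabin 2  [load 37/37]
  22 → cabin 3 (new)  [load 22/37]
  8 → cabin 1  [load 31/37]
  7 → cabin 3  [load 29/37]
  7 → cabin 3  [load 36/37]
3 cabins opened.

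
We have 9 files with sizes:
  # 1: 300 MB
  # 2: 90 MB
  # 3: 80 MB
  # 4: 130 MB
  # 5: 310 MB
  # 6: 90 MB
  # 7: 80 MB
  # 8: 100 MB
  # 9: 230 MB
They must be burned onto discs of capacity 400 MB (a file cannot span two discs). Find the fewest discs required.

Total = 310 + 300 + 230 + 130 + 100 + 90 + 90 + 80 + 80 = 1410 MB.
Lower bound: ⌈1410/400⌉ = 4 discs.
A packing using 4 discs:
  disc 1: 310 + 90 = 400
  disc 2: 300 + 100 = 400
  disc 3: 230 + 130 = 360
  disc 4: 90 + 80 + 80 = 250
This matches the lower bound, so 4 is optimal.

4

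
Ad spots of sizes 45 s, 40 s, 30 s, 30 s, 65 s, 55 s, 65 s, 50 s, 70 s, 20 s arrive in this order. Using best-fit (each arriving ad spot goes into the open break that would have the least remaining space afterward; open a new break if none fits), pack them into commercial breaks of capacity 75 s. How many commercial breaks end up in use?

7

  45 → break 1 (new)  [load 45/75]
  40 → break 2 (new)  [load 40/75]
  30 → break 1  [load 75/75]
  30 → break 2  [load 70/75]
  65 → break 3 (new)  [load 65/75]
  55 → break 4 (new)  [load 55/75]
  65 → break 5 (new)  [load 65/75]
  50 → break 6 (new)  [load 50/75]
  70 → break 7 (new)  [load 70/75]
  20 → break 4  [load 75/75]
7 commercial breaks opened.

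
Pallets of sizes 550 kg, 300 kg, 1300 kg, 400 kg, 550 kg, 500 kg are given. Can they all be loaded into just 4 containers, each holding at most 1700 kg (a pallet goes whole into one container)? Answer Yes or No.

A valid assignment using 3 containers:
  container 1: 1300 + 400 = 1700
  container 2: 550 + 550 + 500 = 1600
  container 3: 300 = 300
That uses only 3 ≤ 4, so 4 containers are enough.

Yes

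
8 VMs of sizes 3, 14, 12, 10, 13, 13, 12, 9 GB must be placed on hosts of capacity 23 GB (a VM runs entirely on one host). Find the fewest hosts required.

Total = 14 + 13 + 13 + 12 + 12 + 10 + 9 + 3 = 86 GB.
Lower bound: ⌈86/23⌉ = 4 hosts.
Also, 5 VMs each exceed 23/2 GB, and no two of those can share a host, so at least 5 hosts are needed.
A packing using 5 hosts:
  host 1: 14 + 9 = 23
  host 2: 13 + 10 = 23
  host 3: 13 + 3 = 16
  host 4: 12 = 12
  host 5: 12 = 12
This matches the lower bound, so 5 is optimal.

5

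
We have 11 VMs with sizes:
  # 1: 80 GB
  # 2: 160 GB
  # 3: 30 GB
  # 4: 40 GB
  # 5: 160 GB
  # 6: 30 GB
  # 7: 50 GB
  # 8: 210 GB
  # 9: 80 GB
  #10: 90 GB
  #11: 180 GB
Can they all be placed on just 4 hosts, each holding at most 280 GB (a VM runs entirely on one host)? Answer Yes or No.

Total = 1110 GB; ⌈1110/280⌉ = 4.
The bound of 4 does not rule out 4, but exhaustive search shows no assignment into 4 hosts of capacity 280 GB exists — the minimum is 5.

No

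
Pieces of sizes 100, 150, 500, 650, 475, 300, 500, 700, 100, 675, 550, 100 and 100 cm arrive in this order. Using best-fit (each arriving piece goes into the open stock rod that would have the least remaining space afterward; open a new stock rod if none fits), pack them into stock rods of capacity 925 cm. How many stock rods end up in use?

  100 → stock rod 1 (new)  [load 100/925]
  150 → stock rod 1  [load 250/925]
  500 → stock rod 1  [load 750/925]
  650 → stock rod 2 (new)  [load 650/925]
  475 → stock rod 3 (new)  [load 475/925]
  300 → stock rod 3  [load 775/925]
  500 → stock rod 4 (new)  [load 500/925]
  700 → stock rod 5 (new)  [load 700/925]
  100 → stock rod 3  [load 875/925]
  675 → stock rod 6 (new)  [load 675/925]
  550 → stock rod 7 (new)  [load 550/925]
  100 → stock rod 1  [load 850/925]
  100 → stock rod 5  [load 800/925]
7 stock rods opened.

7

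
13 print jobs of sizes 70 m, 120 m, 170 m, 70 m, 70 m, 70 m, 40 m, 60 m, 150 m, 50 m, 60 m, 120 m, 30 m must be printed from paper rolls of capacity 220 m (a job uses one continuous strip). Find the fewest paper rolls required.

5

Total = 170 + 150 + 120 + 120 + 70 + 70 + 70 + 70 + 60 + 60 + 50 + 40 + 30 = 1080 m.
Lower bound: ⌈1080/220⌉ = 5 paper rolls.
A packing using 5 paper rolls:
  roll 1: 170 + 50 = 220
  roll 2: 150 + 70 = 220
  roll 3: 120 + 70 + 30 = 220
  roll 4: 120 + 60 + 40 = 220
  roll 5: 70 + 70 + 60 = 200
This matches the lower bound, so 5 is optimal.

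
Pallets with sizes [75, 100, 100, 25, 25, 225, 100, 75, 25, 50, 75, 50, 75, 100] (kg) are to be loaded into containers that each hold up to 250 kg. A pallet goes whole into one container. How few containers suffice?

5

Total = 225 + 100 + 100 + 100 + 100 + 75 + 75 + 75 + 75 + 50 + 50 + 25 + 25 + 25 = 1100 kg.
Lower bound: ⌈1100/250⌉ = 5 containers.
A packing using 5 containers:
  container 1: 225 + 25 = 250
  container 2: 100 + 100 + 50 = 250
  container 3: 100 + 100 + 50 = 250
  container 4: 75 + 75 + 75 + 25 = 250
  container 5: 75 + 25 = 100
This matches the lower bound, so 5 is optimal.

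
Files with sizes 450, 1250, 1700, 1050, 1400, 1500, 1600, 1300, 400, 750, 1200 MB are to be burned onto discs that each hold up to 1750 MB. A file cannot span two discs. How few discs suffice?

9

Total = 1700 + 1600 + 1500 + 1400 + 1300 + 1250 + 1200 + 1050 + 750 + 450 + 400 = 12600 MB.
Lower bound: ⌈12600/1750⌉ = 8 discs.
A packing using 9 discs:
  disc 1: 1700 = 1700
  disc 2: 1600 = 1600
  disc 3: 1500 = 1500
  disc 4: 1400 = 1400
  disc 5: 1300 + 450 = 1750
  disc 6: 1250 + 400 = 1650
  disc 7: 1200 = 1200
  disc 8: 1050 = 1050
  disc 9: 750 = 750
No arrangement into 8 discs stays within capacity, so 9 is optimal.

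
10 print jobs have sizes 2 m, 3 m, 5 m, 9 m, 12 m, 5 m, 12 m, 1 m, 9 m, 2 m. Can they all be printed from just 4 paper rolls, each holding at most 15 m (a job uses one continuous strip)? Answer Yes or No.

No

Total = 60 m; ⌈60/15⌉ = 4.
The bound of 4 does not rule out 4, but exhaustive search shows no assignment into 4 paper rolls of capacity 15 m exists — the minimum is 5.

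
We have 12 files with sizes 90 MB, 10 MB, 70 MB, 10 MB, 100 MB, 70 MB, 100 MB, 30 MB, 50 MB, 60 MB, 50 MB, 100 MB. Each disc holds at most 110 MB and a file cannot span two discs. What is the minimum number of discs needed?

8

Total = 100 + 100 + 100 + 90 + 70 + 70 + 60 + 50 + 50 + 30 + 10 + 10 = 740 MB.
Lower bound: ⌈740/110⌉ = 7 discs.
A packing using 8 discs:
  disc 1: 100 + 10 = 110
  disc 2: 100 + 10 = 110
  disc 3: 100 = 100
  disc 4: 90 = 90
  disc 5: 70 + 30 = 100
  disc 6: 70 = 70
  disc 7: 60 + 50 = 110
  disc 8: 50 = 50
No arrangement into 7 discs stays within capacity, so 8 is optimal.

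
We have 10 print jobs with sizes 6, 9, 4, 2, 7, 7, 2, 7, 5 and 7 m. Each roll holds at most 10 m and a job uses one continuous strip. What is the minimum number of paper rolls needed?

7

Total = 9 + 7 + 7 + 7 + 7 + 6 + 5 + 4 + 2 + 2 = 56 m.
Lower bound: ⌈56/10⌉ = 6 paper rolls.
A packing using 7 paper rolls:
  roll 1: 9 = 9
  roll 2: 7 + 2 = 9
  roll 3: 7 + 2 = 9
  roll 4: 7 = 7
  roll 5: 7 = 7
  roll 6: 6 + 4 = 10
  roll 7: 5 = 5
No arrangement into 6 paper rolls stays within capacity, so 7 is optimal.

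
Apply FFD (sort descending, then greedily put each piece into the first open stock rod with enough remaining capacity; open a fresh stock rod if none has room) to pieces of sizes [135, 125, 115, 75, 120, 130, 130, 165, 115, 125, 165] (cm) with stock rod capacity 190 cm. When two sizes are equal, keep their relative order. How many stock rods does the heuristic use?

10

Sorted descending: 165, 165, 135, 130, 130, 125, 125, 120, 115, 115, 75.
  165 → stock rod 1 (new)  [load 165/190]
  165 → stock rod 2 (new)  [load 165/190]
  135 → stock rod 3 (new)  [load 135/190]
  130 → stock rod 4 (new)  [load 130/190]
  130 → stock rod 5 (new)  [load 130/190]
  125 → stock rod 6 (new)  [load 125/190]
  125 → stock rod 7 (new)  [load 125/190]
  120 → stock rod 8 (new)  [load 120/190]
  115 → stock rod 9 (new)  [load 115/190]
  115 → stock rod 10 (new)  [load 115/190]
  75 → stock rod 9  [load 190/190]
10 stock rods opened.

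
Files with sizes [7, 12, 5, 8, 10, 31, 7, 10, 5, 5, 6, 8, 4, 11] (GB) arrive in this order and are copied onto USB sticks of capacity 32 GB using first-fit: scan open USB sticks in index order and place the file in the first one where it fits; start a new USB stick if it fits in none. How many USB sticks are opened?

5

  7 → USB stick 1 (new)  [load 7/32]
  12 → USB stick 1  [load 19/32]
  5 → USB stick 1  [load 24/32]
  8 → USB stick 1  [load 32/32]
  10 → USB stick 2 (new)  [load 10/32]
  31 → USB stick 3 (new)  [load 31/32]
  7 → USB stick 2  [load 17/32]
  10 → USB stick 2  [load 27/32]
  5 → USB stick 2  [load 32/32]
  5 → USB stick 4 (new)  [load 5/32]
  6 → USB stick 4  [load 11/32]
  8 → USB stick 4  [load 19/32]
  4 → USB stick 4  [load 23/32]
  11 → USB stick 5 (new)  [load 11/32]
5 USB sticks opened.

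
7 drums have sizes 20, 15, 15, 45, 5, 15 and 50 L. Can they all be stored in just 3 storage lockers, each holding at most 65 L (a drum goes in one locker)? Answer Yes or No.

Yes

A valid assignment using 3 storage lockers:
  locker 1: 50 + 15 = 65
  locker 2: 45 + 20 = 65
  locker 3: 15 + 15 + 5 = 35
Every load is within 65 L, so 3 storage lockers suffice.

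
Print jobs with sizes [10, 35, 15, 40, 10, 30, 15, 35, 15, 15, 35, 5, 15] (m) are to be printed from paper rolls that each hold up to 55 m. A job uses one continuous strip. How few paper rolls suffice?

6

Total = 40 + 35 + 35 + 35 + 30 + 15 + 15 + 15 + 15 + 15 + 10 + 10 + 5 = 275 m.
Lower bound: ⌈275/55⌉ = 5 paper rolls.
A packing using 6 paper rolls:
  roll 1: 40 + 15 = 55
  roll 2: 35 + 15 + 5 = 55
  roll 3: 35 + 15 = 50
  roll 4: 35 + 15 = 50
  roll 5: 30 + 15 + 10 = 55
  roll 6: 10 = 10
No arrangement into 5 paper rolls stays within capacity, so 6 is optimal.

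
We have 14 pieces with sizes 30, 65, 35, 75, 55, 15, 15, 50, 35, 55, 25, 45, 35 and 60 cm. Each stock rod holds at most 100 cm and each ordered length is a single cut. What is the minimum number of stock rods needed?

Total = 75 + 65 + 60 + 55 + 55 + 50 + 45 + 35 + 35 + 35 + 30 + 25 + 15 + 15 = 595 cm.
Lower bound: ⌈595/100⌉ = 6 stock rods.
A packing using 6 stock rods:
  stock rod 1: 75 + 25 = 100
  stock rod 2: 65 + 35 = 100
  stock rod 3: 60 + 35 = 95
  stock rod 4: 55 + 45 = 100
  stock rod 5: 55 + 30 + 15 = 100
  stock rod 6: 50 + 35 + 15 = 100
This matches the lower bound, so 6 is optimal.

6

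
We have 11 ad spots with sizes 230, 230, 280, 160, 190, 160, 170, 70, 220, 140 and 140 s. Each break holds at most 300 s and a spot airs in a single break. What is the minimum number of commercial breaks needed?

Total = 280 + 230 + 230 + 220 + 190 + 170 + 160 + 160 + 140 + 140 + 70 = 1990 s.
Lower bound: ⌈1990/300⌉ = 7 commercial breaks.
Also, 8 ad spots each exceed 150 s, and no two of those can share a break, so at least 8 commercial breaks are needed.
A packing using 8 commercial breaks:
  break 1: 280 = 280
  break 2: 230 + 70 = 300
  break 3: 230 = 230
  break 4: 220 = 220
  break 5: 190 = 190
  break 6: 170 = 170
  break 7: 160 + 140 = 300
  break 8: 160 + 140 = 300
This matches the lower bound, so 8 is optimal.

8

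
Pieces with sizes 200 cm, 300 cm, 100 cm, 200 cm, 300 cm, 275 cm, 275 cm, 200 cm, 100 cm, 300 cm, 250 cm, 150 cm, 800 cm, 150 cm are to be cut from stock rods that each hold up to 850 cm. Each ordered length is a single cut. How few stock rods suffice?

5

Total = 800 + 300 + 300 + 300 + 275 + 275 + 250 + 200 + 200 + 200 + 150 + 150 + 100 + 100 = 3600 cm.
Lower bound: ⌈3600/850⌉ = 5 stock rods.
A packing using 5 stock rods:
  stock rod 1: 800 = 800
  stock rod 2: 300 + 300 + 250 = 850
  stock rod 3: 300 + 275 + 275 = 850
  stock rod 4: 200 + 200 + 200 + 150 + 100 = 850
  stock rod 5: 150 + 100 = 250
This matches the lower bound, so 5 is optimal.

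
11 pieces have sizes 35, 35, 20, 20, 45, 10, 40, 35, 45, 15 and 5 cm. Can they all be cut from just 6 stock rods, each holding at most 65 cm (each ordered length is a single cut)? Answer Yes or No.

Yes

A valid assignment using 6 stock rods:
  stock rod 1: 45 + 20 = 65
  stock rod 2: 45 + 20 = 65
  stock rod 3: 40 + 15 + 10 = 65
  stock rod 4: 35 + 5 = 40
  stock rod 5: 35 = 35
  stock rod 6: 35 = 35
Every load is within 65 cm, so 6 stock rods suffice.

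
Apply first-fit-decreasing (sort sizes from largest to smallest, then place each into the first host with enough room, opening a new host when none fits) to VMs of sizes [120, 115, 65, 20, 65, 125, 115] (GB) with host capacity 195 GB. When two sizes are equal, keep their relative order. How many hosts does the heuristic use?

4

Sorted descending: 125, 120, 115, 115, 65, 65, 20.
  125 → host 1 (new)  [load 125/195]
  120 → host 2 (new)  [load 120/195]
  115 → host 3 (new)  [load 115/195]
  115 → host 4 (new)  [load 115/195]
  65 → host 1  [load 190/195]
  65 → host 2  [load 185/195]
  20 → host 3  [load 135/195]
4 hosts opened.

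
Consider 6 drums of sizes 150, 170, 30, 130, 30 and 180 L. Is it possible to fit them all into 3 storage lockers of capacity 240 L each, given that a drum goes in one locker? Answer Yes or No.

No

Total = 690 L; ⌈690/240⌉ = 3.
4 drums each exceed half the capacity and cannot share a locker, forcing at least 4 storage lockers.
At least 4 storage lockers are required, but only 3 are allowed.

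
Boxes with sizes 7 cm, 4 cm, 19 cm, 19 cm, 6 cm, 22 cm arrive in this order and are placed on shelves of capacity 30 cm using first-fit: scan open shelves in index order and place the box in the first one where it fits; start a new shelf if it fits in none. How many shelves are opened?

  7 → shelf 1 (new)  [load 7/30]
  4 → shelf 1  [load 11/30]
  19 → shelf 1  [load 30/30]
  19 → shelf 2 (new)  [load 19/30]
  6 → shelf 2  [load 25/30]
  22 → shelf 3 (new)  [load 22/30]
3 shelves opened.

3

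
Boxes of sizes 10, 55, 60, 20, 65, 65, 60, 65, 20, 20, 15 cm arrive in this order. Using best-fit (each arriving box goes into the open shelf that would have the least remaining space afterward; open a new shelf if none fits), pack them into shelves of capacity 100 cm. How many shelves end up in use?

6

  10 → shelf 1 (new)  [load 10/100]
  55 → shelf 1  [load 65/100]
  60 → shelf 2 (new)  [load 60/100]
  20 → shelf 1  [load 85/100]
  65 → shelf 3 (new)  [load 65/100]
  65 → shelf 4 (new)  [load 65/100]
  60 → shelf 5 (new)  [load 60/100]
  65 → shelf 6 (new)  [load 65/100]
  20 → shelf 3  [load 85/100]
  20 → shelf 4  [load 85/100]
  15 → shelf 1  [load 100/100]
6 shelves opened.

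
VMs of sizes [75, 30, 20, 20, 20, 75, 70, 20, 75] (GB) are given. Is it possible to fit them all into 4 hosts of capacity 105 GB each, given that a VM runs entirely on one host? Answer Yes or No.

No

Total = 405 GB; ⌈405/105⌉ = 4.
The bound of 4 does not rule out 4, but exhaustive search shows no assignment into 4 hosts of capacity 105 GB exists — the minimum is 5.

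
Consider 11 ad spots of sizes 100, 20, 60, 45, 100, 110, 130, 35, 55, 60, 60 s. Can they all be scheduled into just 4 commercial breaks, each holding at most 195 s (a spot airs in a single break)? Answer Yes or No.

Total = 775 s; ⌈775/195⌉ = 4.
The bound of 4 does not rule out 4, but exhaustive search shows no assignment into 4 commercial breaks of capacity 195 s exists — the minimum is 5.

No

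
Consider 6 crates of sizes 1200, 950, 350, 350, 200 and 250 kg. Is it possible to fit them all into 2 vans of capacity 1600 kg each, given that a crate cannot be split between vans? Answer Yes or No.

No

Total = 3300 kg; ⌈3300/1600⌉ = 3.
At least 3 vans are required, but only 2 are allowed.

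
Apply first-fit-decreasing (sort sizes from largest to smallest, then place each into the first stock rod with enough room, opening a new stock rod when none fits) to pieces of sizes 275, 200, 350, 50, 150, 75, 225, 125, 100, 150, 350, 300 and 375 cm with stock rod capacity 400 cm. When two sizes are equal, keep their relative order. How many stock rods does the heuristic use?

8

Sorted descending: 375, 350, 350, 300, 275, 225, 200, 150, 150, 125, 100, 75, 50.
  375 → stock rod 1 (new)  [load 375/400]
  350 → stock rod 2 (new)  [load 350/400]
  350 → stock rod 3 (new)  [load 350/400]
  300 → stock rod 4 (new)  [load 300/400]
  275 → stock rod 5 (new)  [load 275/400]
  225 → stock rod 6 (new)  [load 225/400]
  200 → stock rod 7 (new)  [load 200/400]
  150 → stock rod 6  [load 375/400]
  150 → stock rod 7  [load 350/400]
  125 → stock rod 5  [load 400/400]
  100 → stock rod 4  [load 400/400]
  75 → stock rod 8 (new)  [load 75/400]
  50 → stock rod 2  [load 400/400]
8 stock rods opened.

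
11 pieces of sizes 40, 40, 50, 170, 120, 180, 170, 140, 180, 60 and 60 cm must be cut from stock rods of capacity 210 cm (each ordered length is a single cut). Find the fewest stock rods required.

7

Total = 180 + 180 + 170 + 170 + 140 + 120 + 60 + 60 + 50 + 40 + 40 = 1210 cm.
Lower bound: ⌈1210/210⌉ = 6 stock rods.
A packing using 7 stock rods:
  stock rod 1: 180 = 180
  stock rod 2: 180 = 180
  stock rod 3: 170 + 40 = 210
  stock rod 4: 170 + 40 = 210
  stock rod 5: 140 + 60 = 200
  stock rod 6: 120 + 60 = 180
  stock rod 7: 50 = 50
No arrangement into 6 stock rods stays within capacity, so 7 is optimal.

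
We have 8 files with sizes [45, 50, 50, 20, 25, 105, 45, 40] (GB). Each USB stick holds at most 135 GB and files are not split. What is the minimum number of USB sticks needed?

3

Total = 105 + 50 + 50 + 45 + 45 + 40 + 25 + 20 = 380 GB.
Lower bound: ⌈380/135⌉ = 3 USB sticks.
A packing using 3 USB sticks:
  USB stick 1: 105 + 25 = 130
  USB stick 2: 50 + 50 + 20 = 120
  USB stick 3: 45 + 45 + 40 = 130
This matches the lower bound, so 3 is optimal.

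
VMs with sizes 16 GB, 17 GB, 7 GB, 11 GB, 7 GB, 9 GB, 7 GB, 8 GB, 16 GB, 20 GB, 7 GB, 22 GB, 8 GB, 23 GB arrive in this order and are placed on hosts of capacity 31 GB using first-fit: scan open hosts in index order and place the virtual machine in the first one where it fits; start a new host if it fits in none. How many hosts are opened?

7

  16 → host 1 (new)  [load 16/31]
  17 → host 2 (new)  [load 17/31]
  7 → host 1  [load 23/31]
  11 → host 2  [load 28/31]
  7 → host 1  [load 30/31]
  9 → host 3 (new)  [load 9/31]
  7 → host 3  [load 16/31]
  8 → host 3  [load 24/31]
  16 → host 4 (new)  [load 16/31]
  20 → host 5 (new)  [load 20/31]
  7 → host 3  [load 31/31]
  22 → host 6 (new)  [load 22/31]
  8 → host 4  [load 24/31]
  23 → host 7 (new)  [load 23/31]
7 hosts opened.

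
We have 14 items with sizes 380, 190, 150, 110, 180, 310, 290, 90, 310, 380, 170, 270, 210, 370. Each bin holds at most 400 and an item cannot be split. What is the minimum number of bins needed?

Total = 380 + 380 + 370 + 310 + 310 + 290 + 270 + 210 + 190 + 180 + 170 + 150 + 110 + 90 = 3410.
Lower bound: ⌈3410/400⌉ = 9 bins.
A packing using 10 bins:
  bin 1: 380 = 380
  bin 2: 380 = 380
  bin 3: 370 = 370
  bin 4: 310 + 90 = 400
  bin 5: 310 = 310
  bin 6: 290 + 110 = 400
  bin 7: 270 = 270
  bin 8: 210 + 190 = 400
  bin 9: 180 + 170 = 350
  bin 10: 150 = 150
No arrangement into 9 bins stays within capacity, so 10 is optimal.

10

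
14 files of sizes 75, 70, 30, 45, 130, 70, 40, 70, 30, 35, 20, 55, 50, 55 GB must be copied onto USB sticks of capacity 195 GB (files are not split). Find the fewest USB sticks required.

Total = 130 + 75 + 70 + 70 + 70 + 55 + 55 + 50 + 45 + 40 + 35 + 30 + 30 + 20 = 775 GB.
Lower bound: ⌈775/195⌉ = 4 USB sticks.
A packing using 4 USB sticks:
  USB stick 1: 130 + 45 + 20 = 195
  USB stick 2: 75 + 70 + 50 = 195
  USB stick 3: 70 + 70 + 55 = 195
  USB stick 4: 55 + 40 + 35 + 30 + 30 = 190
This matches the lower bound, so 4 is optimal.

4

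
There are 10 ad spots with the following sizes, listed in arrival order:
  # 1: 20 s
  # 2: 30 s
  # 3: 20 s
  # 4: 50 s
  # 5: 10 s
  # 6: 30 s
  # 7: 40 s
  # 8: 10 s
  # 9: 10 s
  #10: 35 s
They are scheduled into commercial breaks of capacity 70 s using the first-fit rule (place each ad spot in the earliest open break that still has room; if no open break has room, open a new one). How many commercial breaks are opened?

  20 → break 1 (new)  [load 20/70]
  30 → break 1  [load 50/70]
  20 → break 1  [load 70/70]
  50 → break 2 (new)  [load 50/70]
  10 → break 2  [load 60/70]
  30 → break 3 (new)  [load 30/70]
  40 → break 3  [load 70/70]
  10 → break 2  [load 70/70]
  10 → break 4 (new)  [load 10/70]
  35 → break 4  [load 45/70]
4 commercial breaks opened.

4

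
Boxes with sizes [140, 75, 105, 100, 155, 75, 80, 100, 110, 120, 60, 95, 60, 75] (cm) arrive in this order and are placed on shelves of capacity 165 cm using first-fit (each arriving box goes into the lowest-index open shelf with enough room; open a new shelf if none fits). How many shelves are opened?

  140 → shelf 1 (new)  [load 140/165]
  75 → shelf 2 (new)  [load 75/165]
  105 → shelf 3 (new)  [load 105/165]
  100 → shelf 4 (new)  [load 100/165]
  155 → shelf 5 (new)  [load 155/165]
  75 → shelf 2  [load 150/165]
  80 → shelf 6 (new)  [load 80/165]
  100 → shelf 7 (new)  [load 100/165]
  110 → shelf 8 (new)  [load 110/165]
  120 → shelf 9 (new)  [load 120/165]
  60 → shelf 3  [load 165/165]
  95 → shelf 10 (new)  [load 95/165]
  60 → shelf 4  [load 160/165]
  75 → shelf 6  [load 155/165]
10 shelves opened.

10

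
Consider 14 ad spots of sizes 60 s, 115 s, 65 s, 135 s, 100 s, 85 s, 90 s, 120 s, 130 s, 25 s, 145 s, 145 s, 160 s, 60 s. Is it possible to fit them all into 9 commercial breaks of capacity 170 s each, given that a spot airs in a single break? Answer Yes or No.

No

Total = 1435 s; ⌈1435/170⌉ = 9.
The bound of 9 does not rule out 9, but exhaustive search shows no assignment into 9 commercial breaks of capacity 170 s exists — the minimum is 10.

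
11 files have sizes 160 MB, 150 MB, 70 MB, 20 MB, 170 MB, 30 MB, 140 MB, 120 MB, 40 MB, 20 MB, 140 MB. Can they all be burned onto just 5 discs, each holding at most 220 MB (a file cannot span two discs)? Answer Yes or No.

Total = 1060 MB; ⌈1060/220⌉ = 5.
6 files each exceed half the capacity and cannot share a disc, forcing at least 6 discs.
At least 6 discs are required, but only 5 are allowed.

No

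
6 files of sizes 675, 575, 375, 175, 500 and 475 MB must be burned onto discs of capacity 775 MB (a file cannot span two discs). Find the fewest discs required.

Total = 675 + 575 + 500 + 475 + 375 + 175 = 2775 MB.
Lower bound: ⌈2775/775⌉ = 4 discs.
A packing using 5 discs:
  disc 1: 675 = 675
  disc 2: 575 + 175 = 750
  disc 3: 500 = 500
  disc 4: 475 = 475
  disc 5: 375 = 375
No arrangement into 4 discs stays within capacity, so 5 is optimal.

5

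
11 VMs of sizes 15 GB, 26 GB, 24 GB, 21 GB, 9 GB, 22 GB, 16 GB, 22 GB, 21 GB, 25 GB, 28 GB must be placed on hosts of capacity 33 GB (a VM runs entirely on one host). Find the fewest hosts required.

Total = 28 + 26 + 25 + 24 + 22 + 22 + 21 + 21 + 16 + 15 + 9 = 229 GB.
Lower bound: ⌈229/33⌉ = 7 hosts.
Also, 8 VMs each exceed 33/2 GB, and no two of those can share a host, so at least 8 hosts are needed.
A packing using 9 hosts:
  host 1: 28 = 28
  host 2: 26 = 26
  host 3: 25 = 25
  host 4: 24 + 9 = 33
  host 5: 22 = 22
  host 6: 22 = 22
  host 7: 21 = 21
  host 8: 21 = 21
  host 9: 16 + 15 = 31
No arrangement into 8 hosts stays within capacity, so 9 is optimal.

9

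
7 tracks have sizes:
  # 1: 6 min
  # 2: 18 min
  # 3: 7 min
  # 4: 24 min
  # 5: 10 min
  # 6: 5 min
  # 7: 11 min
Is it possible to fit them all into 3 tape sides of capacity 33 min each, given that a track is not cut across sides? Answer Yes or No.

A valid assignment using 3 tape sides:
  side 1: 24 + 7 = 31
  side 2: 18 + 11 = 29
  side 3: 10 + 6 + 5 = 21
Every load is within 33 min, so 3 tape sides suffice.

Yes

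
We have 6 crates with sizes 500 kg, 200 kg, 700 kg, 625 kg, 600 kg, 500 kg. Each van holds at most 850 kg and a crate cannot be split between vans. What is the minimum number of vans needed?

5

Total = 700 + 625 + 600 + 500 + 500 + 200 = 3125 kg.
Lower bound: ⌈3125/850⌉ = 4 vans.
Also, 5 crates each exceed 425 kg, and no two of those can share a van, so at least 5 vans are needed.
A packing using 5 vans:
  van 1: 700 = 700
  van 2: 625 + 200 = 825
  van 3: 600 = 600
  van 4: 500 = 500
  van 5: 500 = 500
This matches the lower bound, so 5 is optimal.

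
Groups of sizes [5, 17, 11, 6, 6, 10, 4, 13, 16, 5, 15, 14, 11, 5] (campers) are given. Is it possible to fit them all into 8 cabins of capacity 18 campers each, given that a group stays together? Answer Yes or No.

No

Total = 138 campers; ⌈138/18⌉ = 8.
The bound of 8 does not rule out 8, but exhaustive search shows no assignment into 8 cabins of capacity 18 campers exists — the minimum is 9.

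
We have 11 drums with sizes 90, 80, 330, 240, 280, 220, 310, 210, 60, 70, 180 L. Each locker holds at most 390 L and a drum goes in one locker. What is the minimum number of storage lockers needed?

Total = 330 + 310 + 280 + 240 + 220 + 210 + 180 + 90 + 80 + 70 + 60 = 2070 L.
Lower bound: ⌈2070/390⌉ = 6 storage lockers.
A packing using 6 storage lockers:
  locker 1: 330 + 60 = 390
  locker 2: 310 + 80 = 390
  locker 3: 280 + 90 = 370
  locker 4: 240 + 70 = 310
  locker 5: 220 = 220
  locker 6: 210 + 180 = 390
This matches the lower bound, so 6 is optimal.

6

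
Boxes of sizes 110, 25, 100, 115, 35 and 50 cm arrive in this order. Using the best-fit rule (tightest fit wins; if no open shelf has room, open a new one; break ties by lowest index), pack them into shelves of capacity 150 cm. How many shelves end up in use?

  110 → shelf 1 (new)  [load 110/150]
  25 → shelf 1  [load 135/150]
  100 → shelf 2 (new)  [load 100/150]
  115 → shelf 3 (new)  [load 115/150]
  35 → shelf 3  [load 150/150]
  50 → shelf 2  [load 150/150]
3 shelves opened.

3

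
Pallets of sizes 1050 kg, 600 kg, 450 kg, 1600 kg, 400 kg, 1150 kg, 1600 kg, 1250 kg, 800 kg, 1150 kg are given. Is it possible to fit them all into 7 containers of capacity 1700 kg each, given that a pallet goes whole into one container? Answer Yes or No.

A valid assignment using 7 containers:
  container 1: 1600 = 1600
  container 2: 1600 = 1600
  container 3: 1250 + 450 = 1700
  container 4: 1150 + 400 = 1550
  container 5: 1150 = 1150
  container 6: 1050 + 600 = 1650
  container 7: 800 = 800
Every load is within 1700 kg, so 7 containers suffice.

Yes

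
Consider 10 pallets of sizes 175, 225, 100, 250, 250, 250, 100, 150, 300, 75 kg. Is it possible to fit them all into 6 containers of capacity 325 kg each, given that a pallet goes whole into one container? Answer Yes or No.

Total = 1875 kg; ⌈1875/325⌉ = 6.
The bound of 6 does not rule out 6, but exhaustive search shows no assignment into 6 containers of capacity 325 kg exists — the minimum is 7.

No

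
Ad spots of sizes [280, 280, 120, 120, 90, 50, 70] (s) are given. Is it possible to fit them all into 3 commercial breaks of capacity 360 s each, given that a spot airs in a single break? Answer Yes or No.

Yes

A valid assignment using 3 commercial breaks:
  break 1: 280 + 70 = 350
  break 2: 280 + 50 = 330
  break 3: 120 + 120 + 90 = 330
Every load is within 360 s, so 3 commercial breaks suffice.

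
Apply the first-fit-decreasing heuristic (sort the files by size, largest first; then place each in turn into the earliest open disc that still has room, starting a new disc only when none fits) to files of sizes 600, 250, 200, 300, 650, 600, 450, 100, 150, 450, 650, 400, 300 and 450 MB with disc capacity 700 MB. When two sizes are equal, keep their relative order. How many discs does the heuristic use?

Sorted descending: 650, 650, 600, 600, 450, 450, 450, 400, 300, 300, 250, 200, 150, 100.
  650 → disc 1 (new)  [load 650/700]
  650 → disc 2 (new)  [load 650/700]
  600 → disc 3 (new)  [load 600/700]
  600 → disc 4 (new)  [load 600/700]
  450 → disc 5 (new)  [load 450/700]
  450 → disc 6 (new)  [load 450/700]
  450 → disc 7 (new)  [load 450/700]
  400 → disc 8 (new)  [load 400/700]
  300 → disc 8  [load 700/700]
  300 → disc 9 (new)  [load 300/700]
  250 → disc 5  [load 700/700]
  200 → disc 6  [load 650/700]
  150 → disc 7  [load 600/700]
  100 → disc 3  [load 700/700]
9 discs opened.

9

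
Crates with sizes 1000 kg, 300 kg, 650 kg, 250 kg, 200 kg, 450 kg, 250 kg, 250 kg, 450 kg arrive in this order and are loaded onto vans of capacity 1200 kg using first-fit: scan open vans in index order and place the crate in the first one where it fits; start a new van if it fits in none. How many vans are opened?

  1000 → van 1 (new)  [load 1000/1200]
  300 → van 2 (new)  [load 300/1200]
  650 → van 2  [load 950/1200]
  250 → van 2  [load 1200/1200]
  200 → van 1  [load 1200/1200]
  450 → van 3 (new)  [load 450/1200]
  250 → van 3  [load 700/1200]
  250 → van 3  [load 950/1200]
  450 → van 4 (new)  [load 450/1200]
4 vans opened.

4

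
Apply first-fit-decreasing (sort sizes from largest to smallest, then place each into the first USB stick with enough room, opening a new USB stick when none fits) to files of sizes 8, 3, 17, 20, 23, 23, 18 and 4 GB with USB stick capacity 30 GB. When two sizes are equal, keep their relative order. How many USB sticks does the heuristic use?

Sorted descending: 23, 23, 20, 18, 17, 8, 4, 3.
  23 → USB stick 1 (new)  [load 23/30]
  23 → USB stick 2 (new)  [load 23/30]
  20 → USB stick 3 (new)  [load 20/30]
  18 → USB stick 4 (new)  [load 18/30]
  17 → USB stick 5 (new)  [load 17/30]
  8 → USB stick 3  [load 28/30]
  4 → USB stick 1  [load 27/30]
  3 → USB stick 1  [load 30/30]
5 USB sticks opened.

5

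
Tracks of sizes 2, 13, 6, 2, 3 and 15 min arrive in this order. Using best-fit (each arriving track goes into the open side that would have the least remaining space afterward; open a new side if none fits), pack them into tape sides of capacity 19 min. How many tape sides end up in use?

3

  2 → side 1 (new)  [load 2/19]
  13 → side 1  [load 15/19]
  6 → side 2 (new)  [load 6/19]
  2 → side 1  [load 17/19]
  3 → side 2  [load 9/19]
  15 → side 3 (new)  [load 15/19]
3 tape sides opened.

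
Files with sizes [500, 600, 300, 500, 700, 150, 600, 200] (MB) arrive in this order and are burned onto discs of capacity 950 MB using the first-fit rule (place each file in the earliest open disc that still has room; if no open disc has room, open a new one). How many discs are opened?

5

  500 → disc 1 (new)  [load 500/950]
  600 → disc 2 (new)  [load 600/950]
  300 → disc 1  [load 800/950]
  500 → disc 3 (new)  [load 500/950]
  700 → disc 4 (new)  [load 700/950]
  150 → disc 1  [load 950/950]
  600 → disc 5 (new)  [load 600/950]
  200 → disc 2  [load 800/950]
5 discs opened.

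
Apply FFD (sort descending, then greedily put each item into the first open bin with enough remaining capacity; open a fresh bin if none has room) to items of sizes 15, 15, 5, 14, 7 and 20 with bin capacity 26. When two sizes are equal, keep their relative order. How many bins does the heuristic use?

4

Sorted descending: 20, 15, 15, 14, 7, 5.
  20 → bin 1 (new)  [load 20/26]
  15 → bin 2 (new)  [load 15/26]
  15 → bin 3 (new)  [load 15/26]
  14 → bin 4 (new)  [load 14/26]
  7 → bin 2  [load 22/26]
  5 → bin 1  [load 25/26]
4 bins opened.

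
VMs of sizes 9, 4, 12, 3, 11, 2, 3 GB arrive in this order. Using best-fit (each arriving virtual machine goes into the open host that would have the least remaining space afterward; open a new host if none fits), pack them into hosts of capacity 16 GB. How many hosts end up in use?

  9 → host 1 (new)  [load 9/16]
  4 → host 1  [load 13/16]
  12 → host 2 (new)  [load 12/16]
  3 → host 1  [load 16/16]
  11 → host 3 (new)  [load 11/16]
  2 → host 2  [load 14/16]
  3 → host 3  [load 14/16]
3 hosts opened.

3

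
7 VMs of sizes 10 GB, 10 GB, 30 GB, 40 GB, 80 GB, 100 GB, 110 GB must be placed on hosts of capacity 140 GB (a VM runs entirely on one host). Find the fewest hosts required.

3

Total = 110 + 100 + 80 + 40 + 30 + 10 + 10 = 380 GB.
Lower bound: ⌈380/140⌉ = 3 hosts.
A packing using 3 hosts:
  host 1: 110 + 30 = 140
  host 2: 100 + 40 = 140
  host 3: 80 + 10 + 10 = 100
This matches the lower bound, so 3 is optimal.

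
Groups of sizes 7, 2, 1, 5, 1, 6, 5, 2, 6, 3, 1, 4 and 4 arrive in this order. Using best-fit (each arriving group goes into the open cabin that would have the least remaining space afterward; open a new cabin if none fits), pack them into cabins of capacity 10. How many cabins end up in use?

5

  7 → cabin 1 (new)  [load 7/10]
  2 → cabin 1  [load 9/10]
  1 → cabin 1  [load 10/10]
  5 → cabin 2 (new)  [load 5/10]
  1 → cabin 2  [load 6/10]
  6 → cabin 3 (new)  [load 6/10]
  5 → cabin 4 (new)  [load 5/10]
  2 → cabin 2  [load 8/10]
  6 → cabin 5 (new)  [load 6/10]
  3 → cabin 3  [load 9/10]
  1 → cabin 3  [load 10/10]
  4 → cabin 5  [load 10/10]
  4 → cabin 4  [load 9/10]
5 cabins opened.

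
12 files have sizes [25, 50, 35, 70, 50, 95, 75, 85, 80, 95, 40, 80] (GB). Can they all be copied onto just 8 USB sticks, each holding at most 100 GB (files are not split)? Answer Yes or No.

Total = 780 GB; ⌈780/100⌉ = 8.
The bound of 8 does not rule out 8, but exhaustive search shows no assignment into 8 USB sticks of capacity 100 GB exists — the minimum is 9.

No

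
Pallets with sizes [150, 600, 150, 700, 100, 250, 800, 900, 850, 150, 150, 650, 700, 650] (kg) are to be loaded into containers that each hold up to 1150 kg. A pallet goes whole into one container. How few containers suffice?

Total = 900 + 850 + 800 + 700 + 700 + 650 + 650 + 600 + 250 + 150 + 150 + 150 + 150 + 100 = 6800 kg.
Lower bound: ⌈6800/1150⌉ = 6 containers.
Also, 8 pallets each exceed 575 kg, and no two of those can share a container, so at least 8 containers are needed.
A packing using 8 containers:
  container 1: 900 + 250 = 1150
  container 2: 850 + 150 + 150 = 1150
  container 3: 800 + 150 + 150 = 1100
  container 4: 700 + 100 = 800
  container 5: 700 = 700
  container 6: 650 = 650
  container 7: 650 = 650
  container 8: 600 = 600
This matches the lower bound, so 8 is optimal.

8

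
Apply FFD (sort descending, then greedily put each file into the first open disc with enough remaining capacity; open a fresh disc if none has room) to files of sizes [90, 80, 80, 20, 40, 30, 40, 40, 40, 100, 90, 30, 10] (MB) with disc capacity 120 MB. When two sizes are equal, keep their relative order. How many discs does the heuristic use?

Sorted descending: 100, 90, 90, 80, 80, 40, 40, 40, 40, 30, 30, 20, 10.
  100 → disc 1 (new)  [load 100/120]
  90 → disc 2 (new)  [load 90/120]
  90 → disc 3 (new)  [load 90/120]
  80 → disc 4 (new)  [load 80/120]
  80 → disc 5 (new)  [load 80/120]
  40 → disc 4  [load 120/120]
  40 → disc 5  [load 120/120]
  40 → disc 6 (new)  [load 40/120]
  40 → disc 6  [load 80/120]
  30 → disc 2  [load 120/120]
  30 → disc 3  [load 120/120]
  20 → disc 1  [load 120/120]
  10 → disc 6  [load 90/120]
6 discs opened.

6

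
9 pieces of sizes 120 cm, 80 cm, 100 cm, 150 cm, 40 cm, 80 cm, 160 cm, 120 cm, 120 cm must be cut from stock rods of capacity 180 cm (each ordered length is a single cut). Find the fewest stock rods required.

7

Total = 160 + 150 + 120 + 120 + 120 + 100 + 80 + 80 + 40 = 970 cm.
Lower bound: ⌈970/180⌉ = 6 stock rods.
A packing using 7 stock rods:
  stock rod 1: 160 = 160
  stock rod 2: 150 = 150
  stock rod 3: 120 + 40 = 160
  stock rod 4: 120 = 120
  stock rod 5: 120 = 120
  stock rod 6: 100 + 80 = 180
  stock rod 7: 80 = 80
No arrangement into 6 stock rods stays within capacity, so 7 is optimal.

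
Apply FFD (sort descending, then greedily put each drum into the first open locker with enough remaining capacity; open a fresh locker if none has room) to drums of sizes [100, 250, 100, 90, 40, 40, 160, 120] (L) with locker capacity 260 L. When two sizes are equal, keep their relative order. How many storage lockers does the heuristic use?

Sorted descending: 250, 160, 120, 100, 100, 90, 40, 40.
  250 → locker 1 (new)  [load 250/260]
  160 → locker 2 (new)  [load 160/260]
  120 → locker 3 (new)  [load 120/260]
  100 → locker 2  [load 260/260]
  100 → locker 3  [load 220/260]
  90 → locker 4 (new)  [load 90/260]
  40 → locker 3  [load 260/260]
  40 → locker 4  [load 130/260]
4 storage lockers opened.

4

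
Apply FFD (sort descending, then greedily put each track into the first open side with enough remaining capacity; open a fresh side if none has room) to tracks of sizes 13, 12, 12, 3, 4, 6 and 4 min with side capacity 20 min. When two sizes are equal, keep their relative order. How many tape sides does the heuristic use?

3

Sorted descending: 13, 12, 12, 6, 4, 4, 3.
  13 → side 1 (new)  [load 13/20]
  12 → side 2 (new)  [load 12/20]
  12 → side 3 (new)  [load 12/20]
  6 → side 1  [load 19/20]
  4 → side 2  [load 16/20]
  4 → side 2  [load 20/20]
  3 → side 3  [load 15/20]
3 tape sides opened.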